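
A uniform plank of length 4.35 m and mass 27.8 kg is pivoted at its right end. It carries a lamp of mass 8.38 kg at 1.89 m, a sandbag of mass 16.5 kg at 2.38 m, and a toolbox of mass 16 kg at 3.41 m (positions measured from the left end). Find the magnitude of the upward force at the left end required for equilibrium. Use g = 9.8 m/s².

F ≈ 290 N

Sum moments about the right end (the unknown pivot reaction has zero arm there).
Beam weight: 27.8 × 9.8 = 272.4 N down at 2.175 m → arm 2.175 m, τ = 272.4 × 2.175 = 592.5 N·m counterclockwise.
Lamp: 8.38 × 9.8 = 82.12 N down at 1.89 m → arm 2.46 m, τ = 82.12 × 2.46 = 202 N·m counterclockwise.
Sandbag: 16.5 × 9.8 = 161.7 N down at 2.38 m → arm 1.97 m, τ = 161.7 × 1.97 = 318.5 N·m counterclockwise.
Toolbox: 16 × 9.8 = 156.8 N down at 3.41 m → arm 0.94 m, τ = 156.8 × 0.94 = 147.4 N·m counterclockwise.
Net moment of the loads = 1260 N·m counterclockwise.
The upward force F acts at the left end, arm 4.35 m, giving F × 4.35 clockwise.
Setting net torque to zero: F × 4.35 = 1260 → F = 1260 / 4.35 = 290 N.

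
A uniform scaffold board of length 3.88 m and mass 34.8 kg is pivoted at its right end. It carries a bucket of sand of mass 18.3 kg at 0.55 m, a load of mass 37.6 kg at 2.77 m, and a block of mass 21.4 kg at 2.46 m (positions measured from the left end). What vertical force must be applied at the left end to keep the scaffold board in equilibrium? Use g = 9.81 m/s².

F ≈ 507 N

Take moments about the right end.
Beam weight: 34.8 × 9.81 = 341.4 N down at 1.94 m → arm 1.94 m, τ = 341.4 × 1.94 = 662.3 N·m counterclockwise.
Bucket of sand: 18.3 × 9.81 = 179.5 N down at 0.55 m → arm 3.33 m, τ = 179.5 × 3.33 = 597.7 N·m counterclockwise.
Load: 37.6 × 9.81 = 368.9 N down at 2.77 m → arm 1.11 m, τ = 368.9 × 1.11 = 409.5 N·m counterclockwise.
Block: 21.4 × 9.81 = 209.9 N down at 2.46 m → arm 1.42 m, τ = 209.9 × 1.42 = 298.1 N·m counterclockwise.
Net moment of the loads = 1968 N·m counterclockwise.
The upward force F acts at the left end, arm 3.88 m, giving F × 3.88 clockwise.
For rotational equilibrium, F × 3.88 = 1968, so F = 1968 / 3.88 = 507 N.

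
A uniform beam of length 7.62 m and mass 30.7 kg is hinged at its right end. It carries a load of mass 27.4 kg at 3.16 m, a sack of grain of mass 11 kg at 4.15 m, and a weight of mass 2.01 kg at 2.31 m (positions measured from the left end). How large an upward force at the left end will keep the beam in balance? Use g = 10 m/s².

F ≈ 378 N

About the right end:
Beam weight: 30.7 × 10 = 307 N down at 3.81 m → arm 3.81 m, τ = 307 × 3.81 = 1170 N·m counterclockwise.
Load: 27.4 × 10 = 274 N down at 3.16 m → arm 4.46 m, τ = 274 × 4.46 = 1222 N·m counterclockwise.
Sack of grain: 11 × 10 = 110 N down at 4.15 m → arm 3.47 m, τ = 110 × 3.47 = 381.7 N·m counterclockwise.
Weight: 2.01 × 10 = 20.1 N down at 2.31 m → arm 5.31 m, τ = 20.1 × 5.31 = 106.7 N·m counterclockwise.
Net moment of the loads = 2880 N·m counterclockwise.
The upward force F acts at the left end, arm 7.62 m, giving F × 7.62 clockwise.
Balancing moments: F × 7.62 = 2880, giving F = 2880 / 7.62 = 378 N.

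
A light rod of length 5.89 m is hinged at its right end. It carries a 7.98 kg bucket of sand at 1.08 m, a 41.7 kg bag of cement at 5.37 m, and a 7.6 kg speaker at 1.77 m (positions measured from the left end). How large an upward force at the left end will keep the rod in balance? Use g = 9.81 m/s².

Taking torques about the right end:
Bucket of sand: 7.98 × 9.81 = 78.28 N down at 1.08 m → arm 4.81 m, τ = 78.28 × 4.81 = 376.5 N·m counterclockwise.
Bag of cement: 41.7 × 9.81 = 409.1 N down at 5.37 m → arm 0.52 m, τ = 409.1 × 0.52 = 212.7 N·m counterclockwise.
Speaker: 7.6 × 9.81 = 74.56 N down at 1.77 m → arm 4.12 m, τ = 74.56 × 4.12 = 307.2 N·m counterclockwise.
Net moment of the loads = 896.4 N·m counterclockwise.
The upward force F acts at the left end, arm 5.89 m, giving F × 5.89 clockwise.
For rotational equilibrium, F × 5.89 = 896.4, so F = 896.4 / 5.89 = 152 N.

F ≈ 152 N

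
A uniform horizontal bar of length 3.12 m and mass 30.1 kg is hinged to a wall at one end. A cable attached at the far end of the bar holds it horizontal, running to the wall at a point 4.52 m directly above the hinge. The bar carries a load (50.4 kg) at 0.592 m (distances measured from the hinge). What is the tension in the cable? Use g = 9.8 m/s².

Sum moments about the hinge (the unknown hinge reaction has zero arm there).
Beam weight: 30.1 × 9.8 = 295 N down at 1.56 m → arm 1.56 m, τ = 295 × 1.56 = 460.2 N·m clockwise.
Load: 50.4 × 9.8 = 493.9 N down at 0.592 m → arm 0.592 m, τ = 493.9 × 0.592 = 292.4 N·m clockwise.
Total clockwise load moment = 752.6 N·m.
The cable tension T acts at 3.12 m; only its component perpendicular to the bar, T sinθ, produces torque. sinθ = h/√(h²+d²) = 4.52/√(4.52²+3.12²) = 0.823.
For rotational equilibrium, T × 3.12 × 0.823 = 752.6, so T = 752.6 / 2.568 = 293 N.

T ≈ 293 N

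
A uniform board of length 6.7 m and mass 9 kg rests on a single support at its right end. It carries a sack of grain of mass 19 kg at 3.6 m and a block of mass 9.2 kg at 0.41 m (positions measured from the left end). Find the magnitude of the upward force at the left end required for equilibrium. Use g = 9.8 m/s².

Sum moments about the right end (the unknown pivot reaction has zero arm there).
Beam weight: 9 × 9.8 = 88.2 N down at 3.35 m → arm 3.35 m, τ = 88.2 × 3.35 = 295.5 N·m counterclockwise.
Sack of grain: 19 × 9.8 = 186.2 N down at 3.6 m → arm 3.1 m, τ = 186.2 × 3.1 = 577.2 N·m counterclockwise.
Block: 9.2 × 9.8 = 90.16 N down at 0.41 m → arm 6.29 m, τ = 90.16 × 6.29 = 567.1 N·m counterclockwise.
Net moment of the loads = 1440 N·m counterclockwise.
The upward force F acts at the left end, arm 6.7 m, giving F × 6.7 clockwise.
Balancing moments: F × 6.7 = 1440, giving F = 1440 / 6.7 = 215 N.

F ≈ 215 N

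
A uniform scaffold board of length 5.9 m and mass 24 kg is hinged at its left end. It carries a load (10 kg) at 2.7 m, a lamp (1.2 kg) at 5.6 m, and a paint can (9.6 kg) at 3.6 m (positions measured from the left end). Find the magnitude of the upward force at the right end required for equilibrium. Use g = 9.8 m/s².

About the left end:
Beam weight: 24 × 9.8 = 235.2 N down at 2.95 m → arm 2.95 m, τ = 235.2 × 2.95 = 693.8 N·m clockwise.
Load: 10 × 9.8 = 98 N down at 2.7 m → arm 2.7 m, τ = 98 × 2.7 = 264.6 N·m clockwise.
Lamp: 1.2 × 9.8 = 11.76 N down at 5.6 m → arm 5.6 m, τ = 11.76 × 5.6 = 65.86 N·m clockwise.
Paint can: 9.6 × 9.8 = 94.08 N down at 3.6 m → arm 3.6 m, τ = 94.08 × 3.6 = 338.7 N·m clockwise.
Net moment of the loads = 1363 N·m clockwise.
The upward force F acts at the right end, arm 5.9 m, giving F × 5.9 counterclockwise.
Balancing moments: F × 5.9 = 1363, giving F = 1363 / 5.9 = 231 N.

F ≈ 231 N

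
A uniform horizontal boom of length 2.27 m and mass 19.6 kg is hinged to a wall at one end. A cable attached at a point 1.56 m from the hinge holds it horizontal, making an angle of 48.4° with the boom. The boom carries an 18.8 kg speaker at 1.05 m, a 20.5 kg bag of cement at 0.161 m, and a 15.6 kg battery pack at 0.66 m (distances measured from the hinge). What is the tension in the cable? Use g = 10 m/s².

About the hinge:
Beam weight: 19.6 × 10 = 196 N down at 1.135 m → arm 1.135 m, τ = 196 × 1.135 = 222.5 N·m clockwise.
Speaker: 18.8 × 10 = 188 N down at 1.05 m → arm 1.05 m, τ = 188 × 1.05 = 197.4 N·m clockwise.
Bag of cement: 20.5 × 10 = 205 N down at 0.161 m → arm 0.161 m, τ = 205 × 0.161 = 33.01 N·m clockwise.
Battery pack: 15.6 × 10 = 156 N down at 0.66 m → arm 0.66 m, τ = 156 × 0.66 = 103 N·m clockwise.
Total clockwise load moment = 555.9 N·m.
The cable tension T acts at 1.56 m; only its component perpendicular to the boom, T sinθ, produces torque. sin 48.4° = 0.7478.
For rotational equilibrium, T × 1.56 × 0.7478 = 555.9, so T = 555.9 / 1.167 = 476 N.

T ≈ 476 N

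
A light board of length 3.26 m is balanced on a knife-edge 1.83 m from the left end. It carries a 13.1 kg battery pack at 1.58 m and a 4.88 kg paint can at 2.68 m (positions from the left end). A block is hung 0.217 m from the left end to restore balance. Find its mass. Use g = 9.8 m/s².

m ≈ 0.541 kg

Take moments about the knife-edge (at 1.83 m from the left end).
Battery pack: 13.1 × 9.8 = 128.4 N down at 1.58 m → arm 0.25 m, τ = 128.4 × 0.25 = 32.1 N·m counterclockwise.
Paint can: 4.88 × 9.8 = 47.82 N down at 2.68 m → arm 0.85 m, τ = 47.82 × 0.85 = 40.65 N·m clockwise.
Net moment of known loads = 8.55 N·m clockwise.
An unknown mass m at 0.217 m has arm 1.613 m; its moment is m·g·1.613 counterclockwise.
Balancing moments: m × 9.8 × 1.613 = 8.55, giving m = 8.55 / (9.8 × 1.613) = 0.541 kg.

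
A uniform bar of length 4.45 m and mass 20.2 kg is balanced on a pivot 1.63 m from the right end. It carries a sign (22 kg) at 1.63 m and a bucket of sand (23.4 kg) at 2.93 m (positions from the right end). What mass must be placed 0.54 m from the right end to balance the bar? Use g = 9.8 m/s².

m ≈ 38.9 kg

Choose the pivot (at 1.63 m from the right end) as the axis so the support reaction has zero arm there.
Beam weight: 20.2 × 9.8 = 198 N down at 2.225 m → arm 0.595 m, τ = 198 × 0.595 = 117.8 N·m counterclockwise.
Sign: acts at the pivot, moment arm 0 → no torque.
Bucket of sand: 23.4 × 9.8 = 229.3 N down at 2.93 m → arm 1.3 m, τ = 229.3 × 1.3 = 298.1 N·m counterclockwise.
Net moment of known loads = 415.9 N·m counterclockwise.
An unknown mass m at 0.54 m has arm 1.09 m; its moment is m·g·1.09 clockwise.
For rotational equilibrium, m × 9.8 × 1.09 = 415.9, so m = 415.9 / (9.8 × 1.09) = 38.9 kg.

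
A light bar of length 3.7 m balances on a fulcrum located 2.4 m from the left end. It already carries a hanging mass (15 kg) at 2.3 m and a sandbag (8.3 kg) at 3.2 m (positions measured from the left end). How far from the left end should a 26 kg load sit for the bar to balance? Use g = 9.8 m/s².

x ≈ 2.2 m from the left end

Choose the fulcrum (at 2.4 m from the left end) as the axis so the support reaction has zero arm there.
Hanging mass: 15 × 9.8 = 147 N down at 2.3 m → arm 0.1 m, τ = 147 × 0.1 = 14.7 N·m counterclockwise.
Sandbag: 8.3 × 9.8 = 81.34 N down at 3.2 m → arm 0.8 m, τ = 81.34 × 0.8 = 65.07 N·m clockwise.
Net moment of existing loads = 50.37 N·m clockwise.
The load weighs 26 × 9.8 = 254.8 N and must supply an equal counterclockwise moment, so its lever arm about the fulcrum is 50.37 / 254.8 = 0.198 m.
That puts it at 2.4 − 0.198 = 2.2 m from the left end.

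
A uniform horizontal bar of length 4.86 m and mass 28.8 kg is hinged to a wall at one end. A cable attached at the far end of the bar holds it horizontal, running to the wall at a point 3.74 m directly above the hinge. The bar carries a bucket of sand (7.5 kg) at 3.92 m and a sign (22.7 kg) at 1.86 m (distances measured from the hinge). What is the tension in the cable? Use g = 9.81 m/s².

Take moments about the hinge.
Beam weight: 28.8 × 9.81 = 282.5 N down at 2.43 m → arm 2.43 m, τ = 282.5 × 2.43 = 686.5 N·m clockwise.
Bucket of sand: 7.5 × 9.81 = 73.58 N down at 3.92 m → arm 3.92 m, τ = 73.58 × 3.92 = 288.4 N·m clockwise.
Sign: 22.7 × 9.81 = 222.7 N down at 1.86 m → arm 1.86 m, τ = 222.7 × 1.86 = 414.2 N·m clockwise.
Total clockwise load moment = 1389 N·m.
The cable tension T acts at 4.86 m; only its component perpendicular to the bar, T sinθ, produces torque. sinθ = h/√(h²+d²) = 3.74/√(3.74²+4.86²) = 0.6099.
Στ = 0 ⇒ T × 4.86 × 0.6099 = 1389 ⇒ T = 1389 / 2.964 = 469 N.

T ≈ 469 N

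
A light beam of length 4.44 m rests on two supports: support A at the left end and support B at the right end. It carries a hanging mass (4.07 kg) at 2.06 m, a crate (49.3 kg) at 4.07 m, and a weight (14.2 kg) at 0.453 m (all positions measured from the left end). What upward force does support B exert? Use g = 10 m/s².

Take moments about support A.
Hanging mass: 4.07 × 10 = 40.7 N down at 2.06 m → arm 2.06 m, τ = 40.7 × 2.06 = 83.84 N·m clockwise.
Crate: 49.3 × 10 = 493 N down at 4.07 m → arm 4.07 m, τ = 493 × 4.07 = 2007 N·m clockwise.
Weight: 14.2 × 10 = 142 N down at 0.453 m → arm 0.453 m, τ = 142 × 0.453 = 64.33 N·m clockwise.
Net load moment about support A = 2155 N·m clockwise.
Reaction R at support B is upward at 4.44 m, arm 4.44 m → moment R × 4.44 counterclockwise.
Balancing moments: R × 4.44 = 2155, giving R = 485 N.

R_B ≈ 485 N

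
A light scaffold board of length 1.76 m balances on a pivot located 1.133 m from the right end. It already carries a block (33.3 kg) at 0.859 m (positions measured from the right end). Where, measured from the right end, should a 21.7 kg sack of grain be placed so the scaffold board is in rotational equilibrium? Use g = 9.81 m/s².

x ≈ 1.55 m from the right end

Taking torques about the pivot (at 1.133 m from the right end):
Block: 33.3 × 9.81 = 326.7 N down at 0.859 m → arm 0.274 m, τ = 326.7 × 0.274 = 89.52 N·m clockwise.
Net moment of existing loads = 89.52 N·m clockwise.
The sack of grain weighs 21.7 × 9.81 = 212.9 N and must supply an equal counterclockwise moment, so its lever arm about the pivot is 89.52 / 212.9 = 0.42 m.
That puts it at 1.133 + 0.42 = 1.55 m from the right end.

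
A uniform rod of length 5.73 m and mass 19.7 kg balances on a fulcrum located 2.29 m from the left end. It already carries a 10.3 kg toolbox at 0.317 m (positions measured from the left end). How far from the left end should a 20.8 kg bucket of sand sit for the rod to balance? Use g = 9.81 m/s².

x ≈ 2.72 m from the left end

Sum moments about the fulcrum (at 2.29 m from the left end) (the support reaction has zero arm there).
Beam weight: 19.7 × 9.81 = 193.3 N down at 2.865 m → arm 0.575 m, τ = 193.3 × 0.575 = 111.1 N·m clockwise.
Toolbox: 10.3 × 9.81 = 101 N down at 0.317 m → arm 1.973 m, τ = 101 × 1.973 = 199.3 N·m counterclockwise.
Net moment of existing loads = 88.2 N·m counterclockwise.
The bucket of sand weighs 20.8 × 9.81 = 204 N and must supply an equal clockwise moment, so its lever arm about the fulcrum is 88.2 / 204 = 0.432 m.
That puts it at 2.29 + 0.432 = 2.72 m from the left end.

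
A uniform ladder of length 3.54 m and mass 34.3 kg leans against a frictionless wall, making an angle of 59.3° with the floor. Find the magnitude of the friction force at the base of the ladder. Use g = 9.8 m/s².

f ≈ 99.8 N

Take moments about the foot of the ladder.
Ladder weight 34.3×9.8 = 336.1 N acts at 1.77 m along the ladder; its horizontal arm is 1.77·cos59.3° = 0.9037 m → τ = 303.7 N·m clockwise.
Wall normal N acts horizontally at the top; its moment arm is the height L sinθ = 3.54·sin59.3° = 3.044 m, counterclockwise.
Στ = 0 ⇒ N × 3.044 = 303.7 ⇒ N = 99.8 N.
ΣFx = 0: friction at the foot balances the wall's push, so f = N_wall = 99.8 N.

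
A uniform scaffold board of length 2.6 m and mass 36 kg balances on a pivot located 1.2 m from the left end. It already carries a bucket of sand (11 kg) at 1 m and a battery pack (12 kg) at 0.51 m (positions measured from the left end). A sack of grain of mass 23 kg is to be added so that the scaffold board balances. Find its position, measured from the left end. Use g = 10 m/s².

Choose the pivot (at 1.2 m from the left end) as the axis so the support reaction has zero arm there.
Beam weight: 36 × 10 = 360 N down at 1.3 m → arm 0.1 m, τ = 360 × 0.1 = 36 N·m clockwise.
Bucket of sand: 11 × 10 = 110 N down at 1 m → arm 0.2 m, τ = 110 × 0.2 = 22 N·m counterclockwise.
Battery pack: 12 × 10 = 120 N down at 0.51 m → arm 0.69 m, τ = 120 × 0.69 = 82.8 N·m counterclockwise.
Net moment of existing loads = 68.8 N·m counterclockwise.
The sack of grain weighs 23 × 10 = 230 N and must supply an equal clockwise moment, so its lever arm about the pivot is 68.8 / 230 = 0.299 m.
That puts it at 1.2 + 0.299 = 1.5 m from the left end.

x ≈ 1.5 m from the left end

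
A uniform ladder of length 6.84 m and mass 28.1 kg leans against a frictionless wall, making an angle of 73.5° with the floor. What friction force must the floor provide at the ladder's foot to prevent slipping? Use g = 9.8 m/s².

f ≈ 40.8 N

Taking torques about the foot of the ladder:
Ladder weight 28.1×9.8 = 275.4 N acts at 3.42 m along the ladder; its horizontal arm is 3.42·cos73.5° = 0.9713 m → τ = 267.5 N·m clockwise.
Wall normal N acts horizontally at the top; its moment arm is the height L sinθ = 6.84·sin73.5° = 6.558 m, counterclockwise.
Balancing moments: N × 6.558 = 267.5, giving N = 40.8 N.
ΣFx = 0: friction at the foot balances the wall's push, so f = N_wall = 40.8 N.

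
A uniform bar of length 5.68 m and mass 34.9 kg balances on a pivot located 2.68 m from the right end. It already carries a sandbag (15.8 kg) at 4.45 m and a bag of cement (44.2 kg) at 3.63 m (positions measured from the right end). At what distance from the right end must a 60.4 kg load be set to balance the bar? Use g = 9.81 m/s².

x ≈ 1.43 m from the right end

Sum moments about the pivot (at 2.68 m from the right end) (the support reaction has zero arm there).
Beam weight: 34.9 × 9.81 = 342.4 N down at 2.84 m → arm 0.16 m, τ = 342.4 × 0.16 = 54.78 N·m counterclockwise.
Sandbag: 15.8 × 9.81 = 155 N down at 4.45 m → arm 1.77 m, τ = 155 × 1.77 = 274.4 N·m counterclockwise.
Bag of cement: 44.2 × 9.81 = 433.6 N down at 3.63 m → arm 0.95 m, τ = 433.6 × 0.95 = 411.9 N·m counterclockwise.
Net moment of existing loads = 741.1 N·m counterclockwise.
The load weighs 60.4 × 9.81 = 592.5 N and must supply an equal clockwise moment, so its lever arm about the pivot is 741.1 / 592.5 = 1.25 m.
That puts it at 2.68 − 1.25 = 1.43 m from the right end.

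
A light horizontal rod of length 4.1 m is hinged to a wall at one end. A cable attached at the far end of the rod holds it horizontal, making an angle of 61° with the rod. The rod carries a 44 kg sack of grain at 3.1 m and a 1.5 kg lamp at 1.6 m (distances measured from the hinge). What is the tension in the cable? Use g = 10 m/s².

Take moments about the hinge.
Sack of grain: 44 × 10 = 440 N down at 3.1 m → arm 3.1 m, τ = 440 × 3.1 = 1364 N·m clockwise.
Lamp: 1.5 × 10 = 15 N down at 1.6 m → arm 1.6 m, τ = 15 × 1.6 = 24 N·m clockwise.
Total clockwise load moment = 1388 N·m.
The cable tension T acts at 4.1 m; only its component perpendicular to the rod, T sinθ, produces torque. sin 61° = 0.8746.
Balancing moments: T × 4.1 × 0.8746 = 1388, giving T = 1388 / 3.586 = 387 N.

T ≈ 387 N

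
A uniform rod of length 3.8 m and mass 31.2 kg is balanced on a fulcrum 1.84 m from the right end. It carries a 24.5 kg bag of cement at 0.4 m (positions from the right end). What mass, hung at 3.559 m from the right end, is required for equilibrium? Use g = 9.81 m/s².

Sum moments about the fulcrum (at 1.84 m from the right end) (the support reaction has zero arm there).
Beam weight: 31.2 × 9.81 = 306.1 N down at 1.9 m → arm 0.06 m, τ = 306.1 × 0.06 = 18.37 N·m counterclockwise.
Bag of cement: 24.5 × 9.81 = 240.3 N down at 0.4 m → arm 1.44 m, τ = 240.3 × 1.44 = 346 N·m clockwise.
Net moment of known loads = 327.6 N·m clockwise.
An unknown mass m at 3.559 m has arm 1.719 m; its moment is m·g·1.719 counterclockwise.
For rotational equilibrium, m × 9.81 × 1.719 = 327.6, so m = 327.6 / (9.81 × 1.719) = 19.4 kg.

m ≈ 19.4 kg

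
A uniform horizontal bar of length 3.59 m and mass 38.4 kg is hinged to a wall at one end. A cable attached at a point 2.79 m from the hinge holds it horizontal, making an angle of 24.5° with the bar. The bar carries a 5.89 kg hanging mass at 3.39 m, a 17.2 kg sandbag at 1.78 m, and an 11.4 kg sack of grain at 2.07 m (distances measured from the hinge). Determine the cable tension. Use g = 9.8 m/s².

Choose the hinge as the axis so the unknown hinge reaction has zero arm there.
Beam weight: 38.4 × 9.8 = 376.3 N down at 1.795 m → arm 1.795 m, τ = 376.3 × 1.795 = 675.5 N·m clockwise.
Hanging mass: 5.89 × 9.8 = 57.72 N down at 3.39 m → arm 3.39 m, τ = 57.72 × 3.39 = 195.7 N·m clockwise.
Sandbag: 17.2 × 9.8 = 168.6 N down at 1.78 m → arm 1.78 m, τ = 168.6 × 1.78 = 300.1 N·m clockwise.
Sack of grain: 11.4 × 9.8 = 111.7 N down at 2.07 m → arm 2.07 m, τ = 111.7 × 2.07 = 231.2 N·m clockwise.
Total clockwise load moment = 1403 N·m.
The cable tension T acts at 2.79 m; only its component perpendicular to the bar, T sinθ, produces torque. sin 24.5° = 0.4147.
Setting net torque to zero: T × 2.79 × 0.4147 = 1403 → T = 1403 / 1.157 = 1210 N.

T ≈ 1210 N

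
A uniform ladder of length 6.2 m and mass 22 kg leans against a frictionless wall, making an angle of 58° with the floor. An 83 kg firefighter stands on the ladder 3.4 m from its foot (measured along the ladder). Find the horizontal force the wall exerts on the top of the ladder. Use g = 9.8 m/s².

N_wall ≈ 346 N

Taking torques about the foot of the ladder:
Ladder weight 22×9.8 = 215.6 N acts at 3.1 m along the ladder; its horizontal arm is 3.1·cos58° = 1.643 m → τ = 354.2 N·m clockwise.
Firefighter: 83×9.8 = 813.4 N at 3.4 m → arm 1.802 m → τ = 1466 N·m clockwise.
Wall normal N acts horizontally at the top; its moment arm is the height L sinθ = 6.2·sin58° = 5.258 m, counterclockwise.
Setting net torque to zero: N × 5.258 = 1820 → N = 346 N.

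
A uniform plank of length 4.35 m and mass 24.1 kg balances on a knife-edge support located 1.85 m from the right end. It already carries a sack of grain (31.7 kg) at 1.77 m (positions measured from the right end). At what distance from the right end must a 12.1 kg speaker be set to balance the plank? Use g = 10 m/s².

About the knife-edge support (at 1.85 m from the right end):
Beam weight: 24.1 × 10 = 241 N down at 2.175 m → arm 0.325 m, τ = 241 × 0.325 = 78.33 N·m counterclockwise.
Sack of grain: 31.7 × 10 = 317 N down at 1.77 m → arm 0.08 m, τ = 317 × 0.08 = 25.36 N·m clockwise.
Net moment of existing loads = 52.97 N·m counterclockwise.
The speaker weighs 12.1 × 10 = 121 N and must supply an equal clockwise moment, so its lever arm about the knife-edge support is 52.97 / 121 = 0.438 m.
That puts it at 1.85 − 0.438 = 1.41 m from the right end.

x ≈ 1.41 m from the right end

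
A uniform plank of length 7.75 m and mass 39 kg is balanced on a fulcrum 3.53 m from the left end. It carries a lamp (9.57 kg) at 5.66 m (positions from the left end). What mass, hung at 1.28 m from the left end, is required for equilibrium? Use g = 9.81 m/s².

Sum moments about the fulcrum (at 3.53 m from the left end) (the support reaction has zero arm there).
Beam weight: 39 × 9.81 = 382.6 N down at 3.875 m → arm 0.345 m, τ = 382.6 × 0.345 = 132 N·m clockwise.
Lamp: 9.57 × 9.81 = 93.88 N down at 5.66 m → arm 2.13 m, τ = 93.88 × 2.13 = 200 N·m clockwise.
Net moment of known loads = 332 N·m clockwise.
An unknown mass m at 1.28 m has arm 2.25 m; its moment is m·g·2.25 counterclockwise.
Balancing moments: m × 9.81 × 2.25 = 332, giving m = 332 / (9.81 × 2.25) = 15 kg.

m ≈ 15 kg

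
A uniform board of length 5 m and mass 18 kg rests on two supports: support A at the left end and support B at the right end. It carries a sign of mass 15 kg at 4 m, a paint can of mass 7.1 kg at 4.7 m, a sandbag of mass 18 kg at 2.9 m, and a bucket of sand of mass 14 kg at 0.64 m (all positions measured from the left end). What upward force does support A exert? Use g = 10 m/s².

About support B:
Beam weight: 18 × 10 = 180 N down at 2.5 m → arm 2.5 m, τ = 180 × 2.5 = 450 N·m counterclockwise.
Sign: 15 × 10 = 150 N down at 4 m → arm 1 m, τ = 150 × 1 = 150 N·m counterclockwise.
Paint can: 7.1 × 10 = 71 N down at 4.7 m → arm 0.3 m, τ = 71 × 0.3 = 21.3 N·m counterclockwise.
Sandbag: 18 × 10 = 180 N down at 2.9 m → arm 2.1 m, τ = 180 × 2.1 = 378 N·m counterclockwise.
Bucket of sand: 14 × 10 = 140 N down at 0.64 m → arm 4.36 m, τ = 140 × 4.36 = 610.4 N·m counterclockwise.
Net load moment about support B = 1610 N·m counterclockwise.
Reaction R at support A is upward at 0 m, arm 5 m → moment R × 5 clockwise.
Balancing moments: R × 5 = 1610, giving R = 322 N.

R_A ≈ 322 N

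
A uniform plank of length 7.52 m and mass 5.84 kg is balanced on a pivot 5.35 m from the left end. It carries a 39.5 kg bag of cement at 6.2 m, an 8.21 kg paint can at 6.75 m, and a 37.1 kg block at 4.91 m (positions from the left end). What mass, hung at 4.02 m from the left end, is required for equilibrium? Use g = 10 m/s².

Choose the pivot (at 5.35 m from the left end) as the axis so the support reaction has zero arm there.
Beam weight: 5.84 × 10 = 58.4 N down at 3.76 m → arm 1.59 m, τ = 58.4 × 1.59 = 92.86 N·m counterclockwise.
Bag of cement: 39.5 × 10 = 395 N down at 6.2 m → arm 0.85 m, τ = 395 × 0.85 = 335.8 N·m clockwise.
Paint can: 8.21 × 10 = 82.1 N down at 6.75 m → arm 1.4 m, τ = 82.1 × 1.4 = 114.9 N·m clockwise.
Block: 37.1 × 10 = 371 N down at 4.91 m → arm 0.44 m, τ = 371 × 0.44 = 163.2 N·m counterclockwise.
Net moment of known loads = 194.6 N·m clockwise.
An unknown mass m at 4.02 m has arm 1.33 m; its moment is m·g·1.33 counterclockwise.
Balancing moments: m × 10 × 1.33 = 194.6, giving m = 194.6 / (10 × 1.33) = 14.6 kg.

m ≈ 14.6 kg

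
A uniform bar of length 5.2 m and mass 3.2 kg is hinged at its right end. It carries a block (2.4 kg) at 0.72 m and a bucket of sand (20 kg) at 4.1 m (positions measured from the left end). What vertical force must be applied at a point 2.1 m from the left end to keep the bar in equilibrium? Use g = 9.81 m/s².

F ≈ 130 N

Sum moments about the right end (the unknown pivot reaction has zero arm there).
Beam weight: 3.2 × 9.81 = 31.39 N down at 2.6 m → arm 2.6 m, τ = 31.39 × 2.6 = 81.61 N·m counterclockwise.
Block: 2.4 × 9.81 = 23.54 N down at 0.72 m → arm 4.48 m, τ = 23.54 × 4.48 = 105.5 N·m counterclockwise.
Bucket of sand: 20 × 9.81 = 196.2 N down at 4.1 m → arm 1.1 m, τ = 196.2 × 1.1 = 215.8 N·m counterclockwise.
Net moment of the loads = 402.9 N·m counterclockwise.
The upward force F acts at a point 2.1 m from the left end, arm 3.1 m, giving F × 3.1 clockwise.
Balancing moments: F × 3.1 = 402.9, giving F = 402.9 / 3.1 = 130 N.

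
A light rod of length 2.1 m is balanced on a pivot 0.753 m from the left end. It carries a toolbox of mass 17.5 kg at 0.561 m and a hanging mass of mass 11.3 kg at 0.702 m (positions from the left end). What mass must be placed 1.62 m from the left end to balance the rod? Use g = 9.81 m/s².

m ≈ 4.54 kg

Sum moments about the pivot (at 0.753 m from the left end) (the support reaction has zero arm there).
Toolbox: 17.5 × 9.81 = 171.7 N down at 0.561 m → arm 0.192 m, τ = 171.7 × 0.192 = 32.97 N·m counterclockwise.
Hanging mass: 11.3 × 9.81 = 110.9 N down at 0.702 m → arm 0.051 m, τ = 110.9 × 0.051 = 5.656 N·m counterclockwise.
Net moment of known loads = 38.63 N·m counterclockwise.
An unknown mass m at 1.62 m has arm 0.867 m; its moment is m·g·0.867 clockwise.
Balancing moments: m × 9.81 × 0.867 = 38.63, giving m = 38.63 / (9.81 × 0.867) = 4.54 kg.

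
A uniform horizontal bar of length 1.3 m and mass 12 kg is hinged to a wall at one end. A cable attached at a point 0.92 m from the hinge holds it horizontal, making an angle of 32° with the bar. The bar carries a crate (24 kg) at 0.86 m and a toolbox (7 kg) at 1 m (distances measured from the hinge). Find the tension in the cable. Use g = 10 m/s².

Choose the hinge as the axis so the unknown hinge reaction has zero arm there.
Beam weight: 12 × 10 = 120 N down at 0.65 m → arm 0.65 m, τ = 120 × 0.65 = 78 N·m clockwise.
Crate: 24 × 10 = 240 N down at 0.86 m → arm 0.86 m, τ = 240 × 0.86 = 206.4 N·m clockwise.
Toolbox: 7 × 10 = 70 N down at 1 m → arm 1 m, τ = 70 × 1 = 70 N·m clockwise.
Total clockwise load moment = 354.4 N·m.
The cable tension T acts at 0.92 m; only its component perpendicular to the bar, T sinθ, produces torque. sin 32° = 0.5299.
Setting net torque to zero: T × 0.92 × 0.5299 = 354.4 → T = 354.4 / 0.4875 = 727 N.

T ≈ 727 N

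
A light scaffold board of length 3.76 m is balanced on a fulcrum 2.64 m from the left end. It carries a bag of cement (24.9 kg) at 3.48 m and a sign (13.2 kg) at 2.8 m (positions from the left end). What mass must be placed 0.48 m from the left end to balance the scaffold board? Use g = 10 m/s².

m ≈ 10.7 kg

Taking torques about the fulcrum (at 2.64 m from the left end):
Bag of cement: 24.9 × 10 = 249 N down at 3.48 m → arm 0.84 m, τ = 249 × 0.84 = 209.2 N·m clockwise.
Sign: 13.2 × 10 = 132 N down at 2.8 m → arm 0.16 m, τ = 132 × 0.16 = 21.12 N·m clockwise.
Net moment of known loads = 230.3 N·m clockwise.
An unknown mass m at 0.48 m has arm 2.16 m; its moment is m·g·2.16 counterclockwise.
Στ = 0 ⇒ m × 10 × 2.16 = 230.3 ⇒ m = 230.3 / (10 × 2.16) = 10.7 kg.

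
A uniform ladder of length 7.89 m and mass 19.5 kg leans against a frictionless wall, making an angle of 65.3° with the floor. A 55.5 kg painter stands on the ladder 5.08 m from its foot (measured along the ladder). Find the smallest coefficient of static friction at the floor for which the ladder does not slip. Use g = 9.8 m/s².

μ_min ≈ 0.279

Take moments about the foot of the ladder.
Ladder weight 19.5×9.8 = 191.1 N acts at 3.945 m along the ladder; its horizontal arm is 3.945·cos65.3° = 1.648 m → τ = 314.9 N·m clockwise.
Painter: 55.5×9.8 = 543.9 N at 5.08 m → arm 2.123 m → τ = 1155 N·m clockwise.
Wall normal N acts horizontally at the top; its moment arm is the height L sinθ = 7.89·sin65.3° = 7.168 m, counterclockwise.
Στ = 0 ⇒ N × 7.168 = 1470 ⇒ N = 205.1 N.
ΣFx = 0 ⇒ f = N_wall = 205.1 N. ΣFy = 0 ⇒ N_floor = 735 N.
μ_min = f / N_floor = 205.1 / 735 = 0.279.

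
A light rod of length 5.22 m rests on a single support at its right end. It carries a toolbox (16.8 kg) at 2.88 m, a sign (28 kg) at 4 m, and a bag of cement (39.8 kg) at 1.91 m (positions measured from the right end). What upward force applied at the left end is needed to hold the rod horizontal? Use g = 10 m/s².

Taking torques about the right end:
Toolbox: 16.8 × 10 = 168 N down at 2.88 m → arm 2.88 m, τ = 168 × 2.88 = 483.8 N·m counterclockwise.
Sign: 28 × 10 = 280 N down at 4 m → arm 4 m, τ = 280 × 4 = 1120 N·m counterclockwise.
Bag of cement: 39.8 × 10 = 398 N down at 1.91 m → arm 1.91 m, τ = 398 × 1.91 = 760.2 N·m counterclockwise.
Net moment of the loads = 2364 N·m counterclockwise.
The upward force F acts at the left end, arm 5.22 m, giving F × 5.22 clockwise.
Setting net torque to zero: F × 5.22 = 2364 → F = 2364 / 5.22 = 453 N.

F ≈ 453 N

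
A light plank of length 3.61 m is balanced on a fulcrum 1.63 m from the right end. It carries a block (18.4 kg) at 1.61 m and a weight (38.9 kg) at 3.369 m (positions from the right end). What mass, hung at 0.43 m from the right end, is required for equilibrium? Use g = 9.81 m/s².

Sum moments about the fulcrum (at 1.63 m from the right end) (the support reaction has zero arm there).
Block: 18.4 × 9.81 = 180.5 N down at 1.61 m → arm 0.02 m, τ = 180.5 × 0.02 = 3.61 N·m clockwise.
Weight: 38.9 × 9.81 = 381.6 N down at 3.369 m → arm 1.739 m, τ = 381.6 × 1.739 = 663.6 N·m counterclockwise.
Net moment of known loads = 660 N·m counterclockwise.
An unknown mass m at 0.43 m has arm 1.2 m; its moment is m·g·1.2 clockwise.
For rotational equilibrium, m × 9.81 × 1.2 = 660, so m = 660 / (9.81 × 1.2) = 56.1 kg.

m ≈ 56.1 kg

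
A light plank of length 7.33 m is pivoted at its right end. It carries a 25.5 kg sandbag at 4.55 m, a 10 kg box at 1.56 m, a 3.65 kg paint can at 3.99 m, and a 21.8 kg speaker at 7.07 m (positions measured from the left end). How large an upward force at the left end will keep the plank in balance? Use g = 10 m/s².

F ≈ 200 N

About the right end:
Sandbag: 25.5 × 10 = 255 N down at 4.55 m → arm 2.78 m, τ = 255 × 2.78 = 708.9 N·m counterclockwise.
Box: 10 × 10 = 100 N down at 1.56 m → arm 5.77 m, τ = 100 × 5.77 = 577 N·m counterclockwise.
Paint can: 3.65 × 10 = 36.5 N down at 3.99 m → arm 3.34 m, τ = 36.5 × 3.34 = 121.9 N·m counterclockwise.
Speaker: 21.8 × 10 = 218 N down at 7.07 m → arm 0.26 m, τ = 218 × 0.26 = 56.68 N·m counterclockwise.
Net moment of the loads = 1464 N·m counterclockwise.
The upward force F acts at the left end, arm 7.33 m, giving F × 7.33 clockwise.
For rotational equilibrium, F × 7.33 = 1464, so F = 1464 / 7.33 = 200 N.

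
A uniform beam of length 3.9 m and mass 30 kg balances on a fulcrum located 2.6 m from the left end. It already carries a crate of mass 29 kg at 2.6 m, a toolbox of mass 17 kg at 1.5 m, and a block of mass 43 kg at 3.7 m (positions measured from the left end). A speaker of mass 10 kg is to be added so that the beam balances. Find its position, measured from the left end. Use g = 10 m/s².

x ≈ 1.69 m from the left end

Taking torques about the fulcrum (at 2.6 m from the left end):
Beam weight: 30 × 10 = 300 N down at 1.95 m → arm 0.65 m, τ = 300 × 0.65 = 195 N·m counterclockwise.
Crate: acts at the fulcrum, moment arm 0 → no torque.
Toolbox: 17 × 10 = 170 N down at 1.5 m → arm 1.1 m, τ = 170 × 1.1 = 187 N·m counterclockwise.
Block: 43 × 10 = 430 N down at 3.7 m → arm 1.1 m, τ = 430 × 1.1 = 473 N·m clockwise.
Net moment of existing loads = 91 N·m clockwise.
The speaker weighs 10 × 10 = 100 N and must supply an equal counterclockwise moment, so its lever arm about the fulcrum is 91 / 100 = 0.91 m.
That puts it at 2.6 − 0.91 = 1.69 m from the left end.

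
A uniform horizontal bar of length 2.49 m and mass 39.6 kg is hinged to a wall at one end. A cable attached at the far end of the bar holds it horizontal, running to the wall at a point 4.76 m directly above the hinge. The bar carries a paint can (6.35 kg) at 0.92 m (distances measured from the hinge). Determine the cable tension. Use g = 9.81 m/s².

About the hinge:
Beam weight: 39.6 × 9.81 = 388.5 N down at 1.245 m → arm 1.245 m, τ = 388.5 × 1.245 = 483.7 N·m clockwise.
Paint can: 6.35 × 9.81 = 62.29 N down at 0.92 m → arm 0.92 m, τ = 62.29 × 0.92 = 57.31 N·m clockwise.
Total clockwise load moment = 541 N·m.
The cable tension T acts at 2.49 m; only its component perpendicular to the bar, T sinθ, produces torque. sinθ = h/√(h²+d²) = 4.76/√(4.76²+2.49²) = 0.8861.
For rotational equilibrium, T × 2.49 × 0.8861 = 541, so T = 541 / 2.206 = 245 N.

T ≈ 245 N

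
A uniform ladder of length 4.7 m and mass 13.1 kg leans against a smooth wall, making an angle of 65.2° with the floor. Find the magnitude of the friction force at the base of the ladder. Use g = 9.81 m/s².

f ≈ 29.7 N

Taking torques about the foot of the ladder:
Ladder weight 13.1×9.81 = 128.5 N acts at 2.35 m along the ladder; its horizontal arm is 2.35·cos65.2° = 0.9857 m → τ = 126.7 N·m clockwise.
Wall normal N acts horizontally at the top; its moment arm is the height L sinθ = 4.7·sin65.2° = 4.267 m, counterclockwise.
Στ = 0 ⇒ N × 4.267 = 126.7 ⇒ N = 29.7 N.
ΣFx = 0: friction at the foot balances the wall's push, so f = N_wall = 29.7 N.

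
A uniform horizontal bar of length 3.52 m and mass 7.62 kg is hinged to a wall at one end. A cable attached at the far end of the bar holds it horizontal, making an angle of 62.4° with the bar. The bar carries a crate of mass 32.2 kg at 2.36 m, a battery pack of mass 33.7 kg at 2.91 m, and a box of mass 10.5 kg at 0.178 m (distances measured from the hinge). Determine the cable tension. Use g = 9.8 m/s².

T ≈ 595 N

Sum moments about the hinge (the unknown hinge reaction has zero arm there).
Beam weight: 7.62 × 9.8 = 74.68 N down at 1.76 m → arm 1.76 m, τ = 74.68 × 1.76 = 131.4 N·m clockwise.
Crate: 32.2 × 9.8 = 315.6 N down at 2.36 m → arm 2.36 m, τ = 315.6 × 2.36 = 744.8 N·m clockwise.
Battery pack: 33.7 × 9.8 = 330.3 N down at 2.91 m → arm 2.91 m, τ = 330.3 × 2.91 = 961.2 N·m clockwise.
Box: 10.5 × 9.8 = 102.9 N down at 0.178 m → arm 0.178 m, τ = 102.9 × 0.178 = 18.32 N·m clockwise.
Total clockwise load moment = 1856 N·m.
The cable tension T acts at 3.52 m; only its component perpendicular to the bar, T sinθ, produces torque. sin 62.4° = 0.8862.
Στ = 0 ⇒ T × 3.52 × 0.8862 = 1856 ⇒ T = 1856 / 3.119 = 595 N.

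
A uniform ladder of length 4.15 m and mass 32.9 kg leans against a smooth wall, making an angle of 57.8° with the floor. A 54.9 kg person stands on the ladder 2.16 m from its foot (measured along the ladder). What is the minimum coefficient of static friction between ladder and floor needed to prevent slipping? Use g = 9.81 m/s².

Take moments about the foot of the ladder.
Ladder weight 32.9×9.81 = 322.7 N acts at 2.075 m along the ladder; its horizontal arm is 2.075·cos57.8° = 1.106 m → τ = 356.9 N·m clockwise.
Person: 54.9×9.81 = 538.6 N at 2.16 m → arm 1.151 m → τ = 619.9 N·m clockwise.
Wall normal N acts horizontally at the top; its moment arm is the height L sinθ = 4.15·sin57.8° = 3.512 m, counterclockwise.
Balancing moments: N × 3.512 = 976.8, giving N = 278.1 N.
ΣFx = 0 ⇒ f = N_wall = 278.1 N. ΣFy = 0 ⇒ N_floor = 861.3 N.
μ_min = f / N_floor = 278.1 / 861.3 = 0.323.

μ_min ≈ 0.323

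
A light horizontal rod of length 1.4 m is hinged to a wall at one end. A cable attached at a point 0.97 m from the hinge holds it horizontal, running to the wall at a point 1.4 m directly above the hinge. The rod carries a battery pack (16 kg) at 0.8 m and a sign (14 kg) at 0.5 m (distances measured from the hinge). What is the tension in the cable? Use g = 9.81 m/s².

T ≈ 244 N

Choose the hinge as the axis so the unknown hinge reaction has zero arm there.
Battery pack: 16 × 9.81 = 157 N down at 0.8 m → arm 0.8 m, τ = 157 × 0.8 = 125.6 N·m clockwise.
Sign: 14 × 9.81 = 137.3 N down at 0.5 m → arm 0.5 m, τ = 137.3 × 0.5 = 68.65 N·m clockwise.
Total clockwise load moment = 194.2 N·m.
The cable tension T acts at 0.97 m; only its component perpendicular to the rod, T sinθ, produces torque. sinθ = h/√(h²+d²) = 1.4/√(1.4²+0.97²) = 0.822.
Στ = 0 ⇒ T × 0.97 × 0.822 = 194.2 ⇒ T = 194.2 / 0.7973 = 244 N.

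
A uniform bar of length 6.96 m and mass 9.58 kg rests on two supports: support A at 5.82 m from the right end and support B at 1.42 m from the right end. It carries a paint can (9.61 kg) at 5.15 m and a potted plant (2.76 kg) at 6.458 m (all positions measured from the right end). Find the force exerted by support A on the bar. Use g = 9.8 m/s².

R_A ≈ 155 N

Sum moments about support B (its reaction then has zero moment arm).
Beam weight: 9.58 × 9.8 = 93.88 N down at 3.48 m → arm 2.06 m, τ = 93.88 × 2.06 = 193.4 N·m counterclockwise.
Paint can: 9.61 × 9.8 = 94.18 N down at 5.15 m → arm 3.73 m, τ = 94.18 × 3.73 = 351.3 N·m counterclockwise.
Potted plant: 2.76 × 9.8 = 27.05 N down at 6.458 m → arm 5.038 m, τ = 27.05 × 5.038 = 136.3 N·m counterclockwise.
Net load moment about support B = 681 N·m counterclockwise.
Reaction R at support A is upward at 5.82 m, arm 4.4 m → moment R × 4.4 clockwise.
Balancing moments: R × 4.4 = 681, giving R = 155 N.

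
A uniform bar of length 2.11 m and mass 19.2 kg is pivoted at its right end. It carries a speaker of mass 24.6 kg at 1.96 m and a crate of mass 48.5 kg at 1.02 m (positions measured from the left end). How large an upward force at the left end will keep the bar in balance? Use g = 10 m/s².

Choose the right end as the axis so the unknown pivot reaction has zero arm there.
Beam weight: 19.2 × 10 = 192 N down at 1.055 m → arm 1.055 m, τ = 192 × 1.055 = 202.6 N·m counterclockwise.
Speaker: 24.6 × 10 = 246 N down at 1.96 m → arm 0.15 m, τ = 246 × 0.15 = 36.9 N·m counterclockwise.
Crate: 48.5 × 10 = 485 N down at 1.02 m → arm 1.09 m, τ = 485 × 1.09 = 528.7 N·m counterclockwise.
Net moment of the loads = 768.2 N·m counterclockwise.
The upward force F acts at the left end, arm 2.11 m, giving F × 2.11 clockwise.
Setting net torque to zero: F × 2.11 = 768.2 → F = 768.2 / 2.11 = 364 N.

F ≈ 364 N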